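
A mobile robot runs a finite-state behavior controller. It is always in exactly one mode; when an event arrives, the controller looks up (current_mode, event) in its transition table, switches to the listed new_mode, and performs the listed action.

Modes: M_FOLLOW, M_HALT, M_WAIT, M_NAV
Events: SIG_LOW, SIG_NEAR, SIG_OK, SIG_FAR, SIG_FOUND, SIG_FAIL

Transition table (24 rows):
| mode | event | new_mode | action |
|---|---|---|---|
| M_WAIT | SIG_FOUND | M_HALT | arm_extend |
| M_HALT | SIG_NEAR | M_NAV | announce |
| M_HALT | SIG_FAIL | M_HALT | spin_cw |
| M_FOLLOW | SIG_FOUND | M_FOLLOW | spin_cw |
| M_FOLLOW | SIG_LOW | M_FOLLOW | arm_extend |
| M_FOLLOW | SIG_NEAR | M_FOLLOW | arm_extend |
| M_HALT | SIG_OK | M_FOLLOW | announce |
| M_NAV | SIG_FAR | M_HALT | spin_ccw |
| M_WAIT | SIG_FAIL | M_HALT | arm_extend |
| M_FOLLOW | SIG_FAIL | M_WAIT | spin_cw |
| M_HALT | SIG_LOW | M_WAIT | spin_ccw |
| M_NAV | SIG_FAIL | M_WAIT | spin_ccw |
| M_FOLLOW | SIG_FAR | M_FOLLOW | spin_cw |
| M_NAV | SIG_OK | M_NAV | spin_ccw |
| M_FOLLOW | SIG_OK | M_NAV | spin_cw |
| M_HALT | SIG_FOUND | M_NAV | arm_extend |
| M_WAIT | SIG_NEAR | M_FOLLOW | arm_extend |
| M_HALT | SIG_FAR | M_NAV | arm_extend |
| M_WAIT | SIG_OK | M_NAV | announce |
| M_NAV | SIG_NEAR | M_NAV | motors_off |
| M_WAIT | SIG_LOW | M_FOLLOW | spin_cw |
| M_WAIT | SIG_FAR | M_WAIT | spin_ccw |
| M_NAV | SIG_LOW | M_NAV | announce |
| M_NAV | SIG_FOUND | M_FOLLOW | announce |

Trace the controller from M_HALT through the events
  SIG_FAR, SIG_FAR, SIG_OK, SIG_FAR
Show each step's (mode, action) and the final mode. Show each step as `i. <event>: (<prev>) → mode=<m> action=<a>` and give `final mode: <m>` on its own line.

final mode: M_FOLLOW

1. SIG_FAR: (M_HALT) → mode=M_NAV action=arm_extend
2. SIG_FAR: (M_NAV) → mode=M_HALT action=spin_ccw
3. SIG_OK: (M_HALT) → mode=M_FOLLOW action=announce
4. SIG_FAR: (M_FOLLOW) → mode=M_FOLLOW action=spin_cw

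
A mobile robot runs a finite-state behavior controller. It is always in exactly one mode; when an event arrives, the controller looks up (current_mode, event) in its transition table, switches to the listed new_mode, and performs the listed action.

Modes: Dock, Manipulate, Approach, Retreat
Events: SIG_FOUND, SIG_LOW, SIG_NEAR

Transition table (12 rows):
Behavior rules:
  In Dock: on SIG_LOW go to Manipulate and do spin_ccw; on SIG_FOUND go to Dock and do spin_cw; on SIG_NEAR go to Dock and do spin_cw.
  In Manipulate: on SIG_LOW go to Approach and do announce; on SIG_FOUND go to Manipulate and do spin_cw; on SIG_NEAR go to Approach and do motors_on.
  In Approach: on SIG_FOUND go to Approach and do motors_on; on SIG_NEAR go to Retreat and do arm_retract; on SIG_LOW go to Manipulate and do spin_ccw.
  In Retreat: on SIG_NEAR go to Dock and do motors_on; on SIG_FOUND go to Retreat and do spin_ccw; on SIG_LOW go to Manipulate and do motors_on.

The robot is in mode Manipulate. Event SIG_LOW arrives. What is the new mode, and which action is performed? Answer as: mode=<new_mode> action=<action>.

mode=Approach action=announce

current mode = Manipulate; filter table to that mode:
  (Manipulate, SIG_LOW) → (Approach, announce)  ← event matches
  (Manipulate, SIG_FOUND) → (Manipulate, spin_cw)
  (Manipulate, SIG_NEAR) → (Approach, motors_on)
event = SIG_LOW selects (Approach, announce)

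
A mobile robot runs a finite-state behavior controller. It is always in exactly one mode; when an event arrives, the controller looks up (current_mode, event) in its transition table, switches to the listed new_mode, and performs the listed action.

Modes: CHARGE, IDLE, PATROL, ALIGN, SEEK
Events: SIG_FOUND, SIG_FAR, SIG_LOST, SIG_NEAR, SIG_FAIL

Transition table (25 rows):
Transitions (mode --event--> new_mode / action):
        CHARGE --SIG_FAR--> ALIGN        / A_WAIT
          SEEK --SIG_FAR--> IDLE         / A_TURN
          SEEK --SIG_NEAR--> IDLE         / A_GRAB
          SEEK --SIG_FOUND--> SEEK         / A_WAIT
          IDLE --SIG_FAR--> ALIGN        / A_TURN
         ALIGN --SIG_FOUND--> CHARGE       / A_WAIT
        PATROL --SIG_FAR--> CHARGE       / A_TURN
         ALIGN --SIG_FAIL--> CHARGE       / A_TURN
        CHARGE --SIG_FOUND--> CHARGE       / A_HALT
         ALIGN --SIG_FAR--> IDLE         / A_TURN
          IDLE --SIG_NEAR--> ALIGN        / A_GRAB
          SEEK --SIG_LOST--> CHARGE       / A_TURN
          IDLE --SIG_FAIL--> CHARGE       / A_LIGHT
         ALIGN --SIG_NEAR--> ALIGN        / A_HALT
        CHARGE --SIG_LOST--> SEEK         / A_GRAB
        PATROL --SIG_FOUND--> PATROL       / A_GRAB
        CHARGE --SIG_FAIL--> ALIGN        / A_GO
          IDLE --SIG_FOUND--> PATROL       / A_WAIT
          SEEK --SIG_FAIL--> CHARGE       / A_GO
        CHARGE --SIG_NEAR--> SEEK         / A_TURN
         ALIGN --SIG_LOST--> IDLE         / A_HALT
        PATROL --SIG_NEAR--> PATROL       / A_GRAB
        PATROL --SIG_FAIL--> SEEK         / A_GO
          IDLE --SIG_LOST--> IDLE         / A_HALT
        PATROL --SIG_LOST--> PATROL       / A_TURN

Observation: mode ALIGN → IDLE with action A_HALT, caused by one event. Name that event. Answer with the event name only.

SIG_LOST

try SIG_FOUND: (ALIGN, SIG_FOUND) → (CHARGE, A_WAIT)
try SIG_FAR: (ALIGN, SIG_FAR) → (IDLE, A_TURN)
try SIG_LOST: (ALIGN, SIG_LOST) → (IDLE, A_HALT)  ← matches
try SIG_NEAR: (ALIGN, SIG_NEAR) → (ALIGN, A_HALT)
try SIG_FAIL: (ALIGN, SIG_FAIL) → (CHARGE, A_TURN)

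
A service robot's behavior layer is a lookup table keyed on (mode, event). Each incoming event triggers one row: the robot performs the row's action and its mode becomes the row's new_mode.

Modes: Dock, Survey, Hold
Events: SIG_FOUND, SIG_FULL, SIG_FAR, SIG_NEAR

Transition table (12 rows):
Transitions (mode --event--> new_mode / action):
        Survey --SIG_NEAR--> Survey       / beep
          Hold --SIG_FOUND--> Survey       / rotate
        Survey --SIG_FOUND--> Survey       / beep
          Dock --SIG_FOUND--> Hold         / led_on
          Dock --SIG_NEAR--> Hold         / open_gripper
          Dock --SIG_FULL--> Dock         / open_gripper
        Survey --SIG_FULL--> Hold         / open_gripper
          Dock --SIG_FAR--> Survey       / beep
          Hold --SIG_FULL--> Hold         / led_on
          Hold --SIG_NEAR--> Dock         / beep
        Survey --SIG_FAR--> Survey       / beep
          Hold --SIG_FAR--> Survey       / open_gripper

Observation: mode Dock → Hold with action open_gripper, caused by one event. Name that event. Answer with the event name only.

try SIG_FOUND: (Dock, SIG_FOUND) → (Hold, led_on)
try SIG_FULL: (Dock, SIG_FULL) → (Dock, open_gripper)
try SIG_FAR: (Dock, SIG_FAR) → (Survey, beep)
try SIG_NEAR: (Dock, SIG_NEAR) → (Hold, open_gripper)  ← matches

SIG_NEAR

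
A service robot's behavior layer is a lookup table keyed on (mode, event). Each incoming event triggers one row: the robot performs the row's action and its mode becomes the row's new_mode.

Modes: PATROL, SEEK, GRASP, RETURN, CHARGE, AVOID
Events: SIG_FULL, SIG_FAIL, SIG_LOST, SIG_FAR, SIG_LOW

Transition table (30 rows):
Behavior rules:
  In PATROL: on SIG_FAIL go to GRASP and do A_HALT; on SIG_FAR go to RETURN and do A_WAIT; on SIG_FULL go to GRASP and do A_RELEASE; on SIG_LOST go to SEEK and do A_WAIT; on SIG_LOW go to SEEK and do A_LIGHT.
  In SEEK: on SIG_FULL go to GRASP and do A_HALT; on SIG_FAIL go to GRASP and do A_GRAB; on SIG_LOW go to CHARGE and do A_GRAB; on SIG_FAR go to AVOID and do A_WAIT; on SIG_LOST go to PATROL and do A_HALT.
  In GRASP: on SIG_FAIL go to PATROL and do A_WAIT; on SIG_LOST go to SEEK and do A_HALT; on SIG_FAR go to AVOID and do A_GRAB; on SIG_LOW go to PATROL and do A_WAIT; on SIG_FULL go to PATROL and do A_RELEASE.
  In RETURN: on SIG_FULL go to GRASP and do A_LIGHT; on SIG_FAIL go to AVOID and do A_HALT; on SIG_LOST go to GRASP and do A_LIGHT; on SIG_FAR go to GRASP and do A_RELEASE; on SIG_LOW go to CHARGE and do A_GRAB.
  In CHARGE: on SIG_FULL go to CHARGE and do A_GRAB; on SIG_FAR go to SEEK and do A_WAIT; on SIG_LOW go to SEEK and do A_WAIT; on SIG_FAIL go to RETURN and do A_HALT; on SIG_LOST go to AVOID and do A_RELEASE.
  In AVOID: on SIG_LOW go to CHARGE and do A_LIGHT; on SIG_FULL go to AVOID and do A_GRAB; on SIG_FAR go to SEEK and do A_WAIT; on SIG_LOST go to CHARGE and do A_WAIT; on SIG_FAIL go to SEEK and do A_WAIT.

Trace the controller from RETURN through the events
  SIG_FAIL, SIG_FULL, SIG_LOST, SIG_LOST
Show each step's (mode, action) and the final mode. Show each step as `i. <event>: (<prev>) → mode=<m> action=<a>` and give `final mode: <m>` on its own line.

final mode: AVOID

1. SIG_FAIL: (RETURN) → mode=AVOID action=A_HALT
2. SIG_FULL: (AVOID) → mode=AVOID action=A_GRAB
3. SIG_LOST: (AVOID) → mode=CHARGE action=A_WAIT
4. SIG_LOST: (CHARGE) → mode=AVOID action=A_RELEASE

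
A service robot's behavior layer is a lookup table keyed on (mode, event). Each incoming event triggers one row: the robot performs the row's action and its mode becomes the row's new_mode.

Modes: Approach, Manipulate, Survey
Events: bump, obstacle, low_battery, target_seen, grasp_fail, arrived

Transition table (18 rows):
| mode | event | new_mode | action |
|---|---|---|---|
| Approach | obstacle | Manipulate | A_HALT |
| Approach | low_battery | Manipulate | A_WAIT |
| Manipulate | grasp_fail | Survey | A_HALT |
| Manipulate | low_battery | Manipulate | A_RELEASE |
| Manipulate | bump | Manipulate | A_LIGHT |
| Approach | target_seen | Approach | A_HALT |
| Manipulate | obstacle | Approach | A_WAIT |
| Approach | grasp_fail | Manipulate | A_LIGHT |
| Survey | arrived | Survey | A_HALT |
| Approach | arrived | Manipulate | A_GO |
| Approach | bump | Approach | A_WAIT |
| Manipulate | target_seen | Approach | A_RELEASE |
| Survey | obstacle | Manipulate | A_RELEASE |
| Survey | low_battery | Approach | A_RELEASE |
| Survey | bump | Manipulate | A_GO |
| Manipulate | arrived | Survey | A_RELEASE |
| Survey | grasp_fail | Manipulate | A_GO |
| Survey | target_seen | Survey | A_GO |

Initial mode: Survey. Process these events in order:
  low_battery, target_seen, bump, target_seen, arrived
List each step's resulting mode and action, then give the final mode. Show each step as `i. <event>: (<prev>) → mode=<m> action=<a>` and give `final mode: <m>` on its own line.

1. low_battery: (Survey) → mode=Approach action=A_RELEASE
2. target_seen: (Approach) → mode=Approach action=A_HALT
3. bump: (Approach) → mode=Approach action=A_WAIT
4. target_seen: (Approach) → mode=Approach action=A_HALT
5. arrived: (Approach) → mode=Manipulate action=A_GO

final mode: Manipulate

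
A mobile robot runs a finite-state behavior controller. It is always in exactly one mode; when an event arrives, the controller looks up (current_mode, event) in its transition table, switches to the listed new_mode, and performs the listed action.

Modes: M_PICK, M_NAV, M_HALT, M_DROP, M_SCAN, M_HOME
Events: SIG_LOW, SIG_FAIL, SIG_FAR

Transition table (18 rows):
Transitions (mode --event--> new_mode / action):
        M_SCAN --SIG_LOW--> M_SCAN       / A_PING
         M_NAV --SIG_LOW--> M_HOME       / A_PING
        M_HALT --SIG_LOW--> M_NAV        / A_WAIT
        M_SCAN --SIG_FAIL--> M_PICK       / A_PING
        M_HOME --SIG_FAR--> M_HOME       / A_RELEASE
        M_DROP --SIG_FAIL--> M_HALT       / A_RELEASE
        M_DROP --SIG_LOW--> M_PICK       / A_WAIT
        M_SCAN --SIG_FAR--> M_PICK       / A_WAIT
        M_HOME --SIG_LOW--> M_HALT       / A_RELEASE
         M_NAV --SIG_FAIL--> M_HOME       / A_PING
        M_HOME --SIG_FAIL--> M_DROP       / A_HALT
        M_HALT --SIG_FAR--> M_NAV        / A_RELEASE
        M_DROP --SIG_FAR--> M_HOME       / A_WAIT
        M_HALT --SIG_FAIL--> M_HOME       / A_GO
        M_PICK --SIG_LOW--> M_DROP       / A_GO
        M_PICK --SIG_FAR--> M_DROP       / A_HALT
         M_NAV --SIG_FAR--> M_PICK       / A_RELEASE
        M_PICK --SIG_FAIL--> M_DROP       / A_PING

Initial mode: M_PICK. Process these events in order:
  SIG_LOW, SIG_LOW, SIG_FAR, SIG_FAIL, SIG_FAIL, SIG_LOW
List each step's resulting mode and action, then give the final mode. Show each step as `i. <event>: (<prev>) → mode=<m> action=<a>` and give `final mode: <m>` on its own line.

1. SIG_LOW: (M_PICK) → mode=M_DROP action=A_GO
2. SIG_LOW: (M_DROP) → mode=M_PICK action=A_WAIT
3. SIG_FAR: (M_PICK) → mode=M_DROP action=A_HALT
4. SIG_FAIL: (M_DROP) → mode=M_HALT action=A_RELEASE
5. SIG_FAIL: (M_HALT) → mode=M_HOME action=A_GO
6. SIG_LOW: (M_HOME) → mode=M_HALT action=A_RELEASE

final mode: M_HALT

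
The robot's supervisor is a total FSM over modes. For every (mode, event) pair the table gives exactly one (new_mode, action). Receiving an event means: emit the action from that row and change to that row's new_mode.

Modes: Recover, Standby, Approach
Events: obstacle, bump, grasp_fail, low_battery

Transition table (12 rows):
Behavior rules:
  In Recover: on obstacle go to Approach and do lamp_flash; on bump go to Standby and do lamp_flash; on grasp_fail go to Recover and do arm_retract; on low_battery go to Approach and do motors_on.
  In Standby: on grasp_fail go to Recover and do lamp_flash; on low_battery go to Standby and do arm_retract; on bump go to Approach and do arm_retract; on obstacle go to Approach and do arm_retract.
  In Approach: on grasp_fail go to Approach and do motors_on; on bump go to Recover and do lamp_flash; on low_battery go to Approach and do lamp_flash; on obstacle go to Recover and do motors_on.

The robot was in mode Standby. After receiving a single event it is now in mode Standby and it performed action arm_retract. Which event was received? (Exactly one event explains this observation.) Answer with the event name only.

low_battery

try obstacle: (Standby, obstacle) → (Approach, arm_retract)
try bump: (Standby, bump) → (Approach, arm_retract)
try grasp_fail: (Standby, grasp_fail) → (Recover, lamp_flash)
try low_battery: (Standby, low_battery) → (Standby, arm_retract)  ← matches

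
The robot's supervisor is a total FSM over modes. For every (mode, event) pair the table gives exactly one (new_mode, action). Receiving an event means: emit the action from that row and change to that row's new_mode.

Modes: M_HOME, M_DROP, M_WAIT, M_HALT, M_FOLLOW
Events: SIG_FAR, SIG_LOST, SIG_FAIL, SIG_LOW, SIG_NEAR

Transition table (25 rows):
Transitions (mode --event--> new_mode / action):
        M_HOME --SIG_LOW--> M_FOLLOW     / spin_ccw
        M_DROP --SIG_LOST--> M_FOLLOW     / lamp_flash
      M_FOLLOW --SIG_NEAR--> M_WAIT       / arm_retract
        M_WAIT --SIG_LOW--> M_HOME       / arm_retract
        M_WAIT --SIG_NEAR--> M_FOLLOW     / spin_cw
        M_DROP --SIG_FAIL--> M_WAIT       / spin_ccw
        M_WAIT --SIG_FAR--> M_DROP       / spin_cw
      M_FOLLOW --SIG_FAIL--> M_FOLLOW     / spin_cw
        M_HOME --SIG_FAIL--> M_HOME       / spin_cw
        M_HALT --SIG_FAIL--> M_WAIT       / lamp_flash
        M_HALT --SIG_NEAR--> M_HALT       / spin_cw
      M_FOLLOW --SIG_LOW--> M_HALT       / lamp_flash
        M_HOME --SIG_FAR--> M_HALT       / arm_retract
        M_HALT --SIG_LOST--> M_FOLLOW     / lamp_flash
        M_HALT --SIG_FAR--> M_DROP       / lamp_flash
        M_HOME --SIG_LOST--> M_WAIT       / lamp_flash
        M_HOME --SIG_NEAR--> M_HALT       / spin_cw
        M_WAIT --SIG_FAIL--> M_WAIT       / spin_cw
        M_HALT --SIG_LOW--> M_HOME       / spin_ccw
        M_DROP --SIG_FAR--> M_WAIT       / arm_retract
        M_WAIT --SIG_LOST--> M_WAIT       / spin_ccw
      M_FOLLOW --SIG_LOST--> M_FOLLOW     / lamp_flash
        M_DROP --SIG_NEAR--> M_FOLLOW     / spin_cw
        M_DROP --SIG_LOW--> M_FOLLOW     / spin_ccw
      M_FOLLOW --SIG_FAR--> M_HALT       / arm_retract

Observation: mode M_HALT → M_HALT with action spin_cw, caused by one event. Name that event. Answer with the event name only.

SIG_NEAR

try SIG_FAR: (M_HALT, SIG_FAR) → (M_DROP, lamp_flash)
try SIG_LOST: (M_HALT, SIG_LOST) → (M_FOLLOW, lamp_flash)
try SIG_FAIL: (M_HALT, SIG_FAIL) → (M_WAIT, lamp_flash)
try SIG_LOW: (M_HALT, SIG_LOW) → (M_HOME, spin_ccw)
try SIG_NEAR: (M_HALT, SIG_NEAR) → (M_HALT, spin_cw)  ← matches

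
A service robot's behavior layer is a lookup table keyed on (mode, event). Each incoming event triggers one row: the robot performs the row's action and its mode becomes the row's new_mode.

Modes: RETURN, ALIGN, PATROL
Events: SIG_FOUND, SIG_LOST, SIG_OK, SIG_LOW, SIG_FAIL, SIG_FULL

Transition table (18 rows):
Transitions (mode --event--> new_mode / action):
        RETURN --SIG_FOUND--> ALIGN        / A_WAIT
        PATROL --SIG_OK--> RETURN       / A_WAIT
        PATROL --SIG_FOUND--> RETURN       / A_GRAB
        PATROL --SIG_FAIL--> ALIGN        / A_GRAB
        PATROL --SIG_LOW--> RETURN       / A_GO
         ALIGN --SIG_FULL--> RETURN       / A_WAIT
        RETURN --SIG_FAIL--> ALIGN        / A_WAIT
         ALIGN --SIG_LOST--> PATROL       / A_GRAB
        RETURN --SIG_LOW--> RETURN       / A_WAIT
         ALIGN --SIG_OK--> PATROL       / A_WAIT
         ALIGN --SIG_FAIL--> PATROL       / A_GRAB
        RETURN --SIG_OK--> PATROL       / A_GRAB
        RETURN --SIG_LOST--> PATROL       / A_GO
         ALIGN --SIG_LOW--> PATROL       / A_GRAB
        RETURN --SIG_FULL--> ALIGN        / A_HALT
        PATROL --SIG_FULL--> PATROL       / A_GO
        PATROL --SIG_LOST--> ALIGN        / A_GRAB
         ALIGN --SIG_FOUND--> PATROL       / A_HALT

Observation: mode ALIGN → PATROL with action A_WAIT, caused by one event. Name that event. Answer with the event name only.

try SIG_FOUND: (ALIGN, SIG_FOUND) → (PATROL, A_HALT)
try SIG_LOST: (ALIGN, SIG_LOST) → (PATROL, A_GRAB)
try SIG_OK: (ALIGN, SIG_OK) → (PATROL, A_WAIT)  ← matches
try SIG_LOW: (ALIGN, SIG_LOW) → (PATROL, A_GRAB)
try SIG_FAIL: (ALIGN, SIG_FAIL) → (PATROL, A_GRAB)
try SIG_FULL: (ALIGN, SIG_FULL) → (RETURN, A_WAIT)

SIG_OK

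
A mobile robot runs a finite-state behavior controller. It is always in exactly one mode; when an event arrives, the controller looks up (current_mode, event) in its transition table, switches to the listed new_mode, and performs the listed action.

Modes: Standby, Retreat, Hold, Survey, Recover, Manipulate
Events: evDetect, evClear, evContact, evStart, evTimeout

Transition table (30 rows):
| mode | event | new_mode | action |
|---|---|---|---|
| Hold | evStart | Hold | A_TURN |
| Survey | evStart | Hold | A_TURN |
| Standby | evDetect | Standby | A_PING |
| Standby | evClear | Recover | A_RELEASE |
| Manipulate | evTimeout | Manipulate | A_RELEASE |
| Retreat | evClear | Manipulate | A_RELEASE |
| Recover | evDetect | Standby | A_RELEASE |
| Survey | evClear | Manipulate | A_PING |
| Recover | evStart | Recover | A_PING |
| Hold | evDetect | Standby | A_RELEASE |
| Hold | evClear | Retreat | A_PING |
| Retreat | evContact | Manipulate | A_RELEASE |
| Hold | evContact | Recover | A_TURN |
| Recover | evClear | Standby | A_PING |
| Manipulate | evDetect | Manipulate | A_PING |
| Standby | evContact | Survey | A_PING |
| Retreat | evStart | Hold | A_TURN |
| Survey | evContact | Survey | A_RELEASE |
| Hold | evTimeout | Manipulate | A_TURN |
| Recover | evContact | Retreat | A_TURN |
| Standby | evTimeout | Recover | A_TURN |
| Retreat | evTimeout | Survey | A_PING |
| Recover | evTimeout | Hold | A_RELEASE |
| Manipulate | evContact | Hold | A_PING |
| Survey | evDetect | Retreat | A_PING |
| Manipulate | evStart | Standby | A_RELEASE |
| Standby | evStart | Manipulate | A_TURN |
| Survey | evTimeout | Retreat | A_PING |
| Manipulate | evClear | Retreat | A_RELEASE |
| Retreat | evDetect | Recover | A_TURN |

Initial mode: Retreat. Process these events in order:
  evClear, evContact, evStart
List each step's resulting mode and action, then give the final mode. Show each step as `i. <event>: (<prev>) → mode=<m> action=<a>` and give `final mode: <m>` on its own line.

1. evClear: (Retreat) → mode=Manipulate action=A_RELEASE
2. evContact: (Manipulate) → mode=Hold action=A_PING
3. evStart: (Hold) → mode=Hold action=A_TURN

final mode: Hold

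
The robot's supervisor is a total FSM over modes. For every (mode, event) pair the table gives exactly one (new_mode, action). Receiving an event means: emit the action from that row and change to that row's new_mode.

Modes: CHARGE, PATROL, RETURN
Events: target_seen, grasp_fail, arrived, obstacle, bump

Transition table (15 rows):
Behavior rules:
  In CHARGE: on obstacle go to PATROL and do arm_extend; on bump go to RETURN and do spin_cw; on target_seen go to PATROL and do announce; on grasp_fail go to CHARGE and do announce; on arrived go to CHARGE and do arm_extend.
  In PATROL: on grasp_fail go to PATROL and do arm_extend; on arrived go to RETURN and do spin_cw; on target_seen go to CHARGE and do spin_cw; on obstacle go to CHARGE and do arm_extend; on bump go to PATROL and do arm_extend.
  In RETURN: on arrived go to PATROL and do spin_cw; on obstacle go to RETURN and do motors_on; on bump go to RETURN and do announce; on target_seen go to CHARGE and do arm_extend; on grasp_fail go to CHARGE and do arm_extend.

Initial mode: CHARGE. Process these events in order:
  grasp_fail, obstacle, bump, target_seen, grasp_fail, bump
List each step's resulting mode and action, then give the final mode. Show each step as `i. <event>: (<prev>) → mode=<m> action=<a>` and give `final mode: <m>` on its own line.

final mode: RETURN

1. grasp_fail: (CHARGE) → mode=CHARGE action=announce
2. obstacle: (CHARGE) → mode=PATROL action=arm_extend
3. bump: (PATROL) → mode=PATROL action=arm_extend
4. target_seen: (PATROL) → mode=CHARGE action=spin_cw
5. grasp_fail: (CHARGE) → mode=CHARGE action=announce
6. bump: (CHARGE) → mode=RETURN action=spin_cw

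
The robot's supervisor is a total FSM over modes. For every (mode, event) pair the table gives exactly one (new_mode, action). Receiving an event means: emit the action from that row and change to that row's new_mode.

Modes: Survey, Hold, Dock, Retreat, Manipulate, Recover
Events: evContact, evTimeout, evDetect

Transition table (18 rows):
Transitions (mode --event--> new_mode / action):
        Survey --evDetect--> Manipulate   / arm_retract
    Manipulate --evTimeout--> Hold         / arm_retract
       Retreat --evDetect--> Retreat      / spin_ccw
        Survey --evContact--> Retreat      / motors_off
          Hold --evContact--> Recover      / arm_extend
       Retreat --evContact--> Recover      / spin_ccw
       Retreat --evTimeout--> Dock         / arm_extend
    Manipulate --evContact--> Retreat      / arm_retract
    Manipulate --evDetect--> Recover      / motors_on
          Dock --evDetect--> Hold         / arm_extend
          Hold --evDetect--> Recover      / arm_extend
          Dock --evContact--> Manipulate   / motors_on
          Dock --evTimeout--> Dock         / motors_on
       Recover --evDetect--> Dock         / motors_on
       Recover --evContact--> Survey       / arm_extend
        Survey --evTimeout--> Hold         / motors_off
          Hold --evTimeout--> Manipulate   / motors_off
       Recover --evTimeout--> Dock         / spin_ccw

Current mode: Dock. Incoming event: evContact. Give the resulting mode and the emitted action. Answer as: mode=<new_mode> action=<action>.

mode=Manipulate action=motors_on

current mode = Dock; filter table to that mode:
  (Dock, evDetect) → (Hold, arm_extend)
  (Dock, evContact) → (Manipulate, motors_on)  ← event matches
  (Dock, evTimeout) → (Dock, motors_on)
event = evContact selects (Manipulate, motors_on)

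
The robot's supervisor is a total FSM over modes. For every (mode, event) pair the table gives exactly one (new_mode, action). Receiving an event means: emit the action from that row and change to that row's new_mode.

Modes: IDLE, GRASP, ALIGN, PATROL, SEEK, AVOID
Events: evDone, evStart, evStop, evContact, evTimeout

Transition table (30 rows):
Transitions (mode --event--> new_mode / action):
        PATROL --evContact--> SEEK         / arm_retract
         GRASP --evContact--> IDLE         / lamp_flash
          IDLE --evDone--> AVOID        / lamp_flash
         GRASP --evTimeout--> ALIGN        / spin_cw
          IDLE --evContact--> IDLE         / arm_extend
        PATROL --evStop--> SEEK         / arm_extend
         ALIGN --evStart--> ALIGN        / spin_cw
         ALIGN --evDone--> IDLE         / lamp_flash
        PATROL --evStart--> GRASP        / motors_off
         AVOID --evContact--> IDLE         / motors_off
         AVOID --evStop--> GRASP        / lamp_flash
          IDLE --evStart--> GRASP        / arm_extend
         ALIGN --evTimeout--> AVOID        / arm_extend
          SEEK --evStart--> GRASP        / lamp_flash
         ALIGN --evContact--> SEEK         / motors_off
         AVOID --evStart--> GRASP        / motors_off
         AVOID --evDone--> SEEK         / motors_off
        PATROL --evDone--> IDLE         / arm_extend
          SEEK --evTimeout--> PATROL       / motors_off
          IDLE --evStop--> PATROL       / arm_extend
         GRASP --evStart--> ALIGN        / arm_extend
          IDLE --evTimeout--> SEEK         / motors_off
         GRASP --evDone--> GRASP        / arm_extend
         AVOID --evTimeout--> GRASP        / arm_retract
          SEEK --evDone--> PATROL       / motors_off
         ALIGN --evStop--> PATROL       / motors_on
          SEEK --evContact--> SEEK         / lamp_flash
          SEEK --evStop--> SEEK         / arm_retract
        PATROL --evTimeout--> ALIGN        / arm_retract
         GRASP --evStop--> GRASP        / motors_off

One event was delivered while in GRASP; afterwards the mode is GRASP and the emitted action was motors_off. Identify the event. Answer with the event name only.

evStop

try evDone: (GRASP, evDone) → (GRASP, arm_extend)
try evStart: (GRASP, evStart) → (ALIGN, arm_extend)
try evStop: (GRASP, evStop) → (GRASP, motors_off)  ← matches
try evContact: (GRASP, evContact) → (IDLE, lamp_flash)
try evTimeout: (GRASP, evTimeout) → (ALIGN, spin_cw)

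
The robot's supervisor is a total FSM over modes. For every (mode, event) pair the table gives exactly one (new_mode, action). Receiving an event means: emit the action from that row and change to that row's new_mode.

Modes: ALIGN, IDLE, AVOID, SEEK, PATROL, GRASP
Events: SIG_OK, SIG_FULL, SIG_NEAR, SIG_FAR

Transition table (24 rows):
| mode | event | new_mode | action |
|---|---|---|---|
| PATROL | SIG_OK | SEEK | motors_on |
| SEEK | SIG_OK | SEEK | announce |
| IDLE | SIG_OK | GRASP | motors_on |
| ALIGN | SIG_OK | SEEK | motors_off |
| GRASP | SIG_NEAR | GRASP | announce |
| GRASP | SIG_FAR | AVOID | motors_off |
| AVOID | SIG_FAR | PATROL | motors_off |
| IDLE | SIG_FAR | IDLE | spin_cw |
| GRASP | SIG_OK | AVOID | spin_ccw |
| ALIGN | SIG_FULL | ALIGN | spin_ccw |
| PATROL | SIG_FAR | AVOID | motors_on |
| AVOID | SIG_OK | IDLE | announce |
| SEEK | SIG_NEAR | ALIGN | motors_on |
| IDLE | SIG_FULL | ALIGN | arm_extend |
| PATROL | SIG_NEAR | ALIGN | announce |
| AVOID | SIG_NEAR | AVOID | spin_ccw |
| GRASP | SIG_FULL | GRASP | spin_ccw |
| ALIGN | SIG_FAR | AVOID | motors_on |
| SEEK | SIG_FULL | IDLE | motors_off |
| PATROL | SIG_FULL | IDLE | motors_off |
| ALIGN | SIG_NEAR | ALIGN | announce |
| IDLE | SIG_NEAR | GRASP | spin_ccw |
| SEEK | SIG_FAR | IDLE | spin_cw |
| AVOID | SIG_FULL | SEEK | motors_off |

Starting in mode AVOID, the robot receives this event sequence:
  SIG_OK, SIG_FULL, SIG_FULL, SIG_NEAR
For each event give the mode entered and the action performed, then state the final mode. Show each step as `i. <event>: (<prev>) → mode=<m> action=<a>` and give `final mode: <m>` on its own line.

1. SIG_OK: (AVOID) → mode=IDLE action=announce
2. SIG_FULL: (IDLE) → mode=ALIGN action=arm_extend
3. SIG_FULL: (ALIGN) → mode=ALIGN action=spin_ccw
4. SIG_NEAR: (ALIGN) → mode=ALIGN action=announce

final mode: ALIGN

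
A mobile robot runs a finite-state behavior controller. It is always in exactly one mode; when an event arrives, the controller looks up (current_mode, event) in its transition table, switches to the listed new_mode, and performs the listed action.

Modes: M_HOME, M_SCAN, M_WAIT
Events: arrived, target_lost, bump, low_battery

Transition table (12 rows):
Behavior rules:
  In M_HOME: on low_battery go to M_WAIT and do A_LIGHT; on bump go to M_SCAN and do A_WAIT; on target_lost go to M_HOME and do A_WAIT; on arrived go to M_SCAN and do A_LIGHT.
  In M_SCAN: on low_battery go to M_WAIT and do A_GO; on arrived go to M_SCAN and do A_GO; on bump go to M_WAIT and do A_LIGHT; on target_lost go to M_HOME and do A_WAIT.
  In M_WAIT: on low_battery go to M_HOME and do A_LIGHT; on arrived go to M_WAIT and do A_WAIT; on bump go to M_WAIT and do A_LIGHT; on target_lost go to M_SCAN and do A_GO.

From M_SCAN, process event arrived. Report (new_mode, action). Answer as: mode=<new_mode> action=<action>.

current mode = M_SCAN; filter table to that mode:
  (M_SCAN, low_battery) → (M_WAIT, A_GO)
  (M_SCAN, arrived) → (M_SCAN, A_GO)  ← event matches
  (M_SCAN, bump) → (M_WAIT, A_LIGHT)
  (M_SCAN, target_lost) → (M_HOME, A_WAIT)
event = arrived selects (M_SCAN, A_GO)

mode=M_SCAN action=A_GO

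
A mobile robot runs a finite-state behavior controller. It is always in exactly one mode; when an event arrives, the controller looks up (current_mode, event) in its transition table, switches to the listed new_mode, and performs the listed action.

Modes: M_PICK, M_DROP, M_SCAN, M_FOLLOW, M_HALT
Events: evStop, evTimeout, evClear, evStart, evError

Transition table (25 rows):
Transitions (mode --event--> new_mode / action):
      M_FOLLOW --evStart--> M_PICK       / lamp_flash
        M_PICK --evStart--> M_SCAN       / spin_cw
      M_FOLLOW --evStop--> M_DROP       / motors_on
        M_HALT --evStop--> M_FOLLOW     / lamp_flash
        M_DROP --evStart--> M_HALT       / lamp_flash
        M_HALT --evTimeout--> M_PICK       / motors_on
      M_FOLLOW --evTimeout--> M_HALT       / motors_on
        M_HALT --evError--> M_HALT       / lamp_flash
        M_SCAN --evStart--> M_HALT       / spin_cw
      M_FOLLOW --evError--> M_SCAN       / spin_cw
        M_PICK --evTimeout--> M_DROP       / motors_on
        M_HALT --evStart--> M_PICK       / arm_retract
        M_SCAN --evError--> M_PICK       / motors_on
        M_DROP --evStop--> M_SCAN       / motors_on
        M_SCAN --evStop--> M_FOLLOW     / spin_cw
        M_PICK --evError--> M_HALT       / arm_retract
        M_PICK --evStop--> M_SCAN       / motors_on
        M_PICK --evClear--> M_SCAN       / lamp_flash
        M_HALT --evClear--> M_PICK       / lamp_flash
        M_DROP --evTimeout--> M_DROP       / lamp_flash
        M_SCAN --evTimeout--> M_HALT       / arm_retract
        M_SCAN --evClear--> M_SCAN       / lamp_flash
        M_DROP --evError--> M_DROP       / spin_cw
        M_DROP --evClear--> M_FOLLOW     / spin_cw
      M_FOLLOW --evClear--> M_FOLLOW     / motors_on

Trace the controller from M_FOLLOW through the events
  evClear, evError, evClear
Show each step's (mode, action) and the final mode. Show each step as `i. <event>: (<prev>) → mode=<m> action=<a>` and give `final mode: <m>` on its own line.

1. evClear: (M_FOLLOW) → mode=M_FOLLOW action=motors_on
2. evError: (M_FOLLOW) → mode=M_SCAN action=spin_cw
3. evClear: (M_SCAN) → mode=M_SCAN action=lamp_flash

final mode: M_SCAN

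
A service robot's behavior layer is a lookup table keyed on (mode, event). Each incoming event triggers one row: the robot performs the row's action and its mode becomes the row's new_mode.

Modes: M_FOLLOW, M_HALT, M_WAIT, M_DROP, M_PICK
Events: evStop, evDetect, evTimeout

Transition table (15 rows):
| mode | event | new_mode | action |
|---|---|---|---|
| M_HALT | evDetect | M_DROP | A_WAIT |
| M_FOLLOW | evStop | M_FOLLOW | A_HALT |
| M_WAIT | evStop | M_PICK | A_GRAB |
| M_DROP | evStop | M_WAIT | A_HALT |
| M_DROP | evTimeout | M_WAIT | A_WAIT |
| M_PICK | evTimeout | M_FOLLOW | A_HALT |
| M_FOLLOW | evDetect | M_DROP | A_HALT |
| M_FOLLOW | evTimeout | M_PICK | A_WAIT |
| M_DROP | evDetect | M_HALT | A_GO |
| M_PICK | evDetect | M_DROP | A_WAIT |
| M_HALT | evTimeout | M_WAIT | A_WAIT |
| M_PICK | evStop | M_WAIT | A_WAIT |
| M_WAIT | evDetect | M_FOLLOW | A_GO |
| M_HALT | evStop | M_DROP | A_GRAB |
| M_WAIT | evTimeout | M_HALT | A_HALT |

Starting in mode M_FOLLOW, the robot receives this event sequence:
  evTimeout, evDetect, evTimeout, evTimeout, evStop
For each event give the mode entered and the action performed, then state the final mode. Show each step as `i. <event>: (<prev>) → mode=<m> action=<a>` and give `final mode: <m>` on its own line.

1. evTimeout: (M_FOLLOW) → mode=M_PICK action=A_WAIT
2. evDetect: (M_PICK) → mode=M_DROP action=A_WAIT
3. evTimeout: (M_DROP) → mode=M_WAIT action=A_WAIT
4. evTimeout: (M_WAIT) → mode=M_HALT action=A_HALT
5. evStop: (M_HALT) → mode=M_DROP action=A_GRAB

final mode: M_DROP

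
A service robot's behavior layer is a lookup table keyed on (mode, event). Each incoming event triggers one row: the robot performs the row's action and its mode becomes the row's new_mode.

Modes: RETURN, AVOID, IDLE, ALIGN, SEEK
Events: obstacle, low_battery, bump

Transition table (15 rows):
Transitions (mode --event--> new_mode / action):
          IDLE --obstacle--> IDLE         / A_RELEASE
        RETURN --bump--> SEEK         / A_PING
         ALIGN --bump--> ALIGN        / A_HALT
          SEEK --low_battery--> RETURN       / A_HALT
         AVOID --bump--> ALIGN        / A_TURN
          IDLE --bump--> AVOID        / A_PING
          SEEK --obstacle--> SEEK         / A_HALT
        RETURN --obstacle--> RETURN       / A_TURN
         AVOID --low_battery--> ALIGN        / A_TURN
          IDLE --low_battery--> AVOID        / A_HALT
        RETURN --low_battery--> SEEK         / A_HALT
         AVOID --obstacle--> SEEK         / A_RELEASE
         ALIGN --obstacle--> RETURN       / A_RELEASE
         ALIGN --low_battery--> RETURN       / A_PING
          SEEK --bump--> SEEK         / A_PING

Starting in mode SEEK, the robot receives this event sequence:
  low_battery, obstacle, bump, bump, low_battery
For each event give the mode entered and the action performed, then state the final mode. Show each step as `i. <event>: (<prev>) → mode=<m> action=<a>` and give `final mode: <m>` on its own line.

1. low_battery: (SEEK) → mode=RETURN action=A_HALT
2. obstacle: (RETURN) → mode=RETURN action=A_TURN
3. bump: (RETURN) → mode=SEEK action=A_PING
4. bump: (SEEK) → mode=SEEK action=A_PING
5. low_battery: (SEEK) → mode=RETURN action=A_HALT

final mode: RETURN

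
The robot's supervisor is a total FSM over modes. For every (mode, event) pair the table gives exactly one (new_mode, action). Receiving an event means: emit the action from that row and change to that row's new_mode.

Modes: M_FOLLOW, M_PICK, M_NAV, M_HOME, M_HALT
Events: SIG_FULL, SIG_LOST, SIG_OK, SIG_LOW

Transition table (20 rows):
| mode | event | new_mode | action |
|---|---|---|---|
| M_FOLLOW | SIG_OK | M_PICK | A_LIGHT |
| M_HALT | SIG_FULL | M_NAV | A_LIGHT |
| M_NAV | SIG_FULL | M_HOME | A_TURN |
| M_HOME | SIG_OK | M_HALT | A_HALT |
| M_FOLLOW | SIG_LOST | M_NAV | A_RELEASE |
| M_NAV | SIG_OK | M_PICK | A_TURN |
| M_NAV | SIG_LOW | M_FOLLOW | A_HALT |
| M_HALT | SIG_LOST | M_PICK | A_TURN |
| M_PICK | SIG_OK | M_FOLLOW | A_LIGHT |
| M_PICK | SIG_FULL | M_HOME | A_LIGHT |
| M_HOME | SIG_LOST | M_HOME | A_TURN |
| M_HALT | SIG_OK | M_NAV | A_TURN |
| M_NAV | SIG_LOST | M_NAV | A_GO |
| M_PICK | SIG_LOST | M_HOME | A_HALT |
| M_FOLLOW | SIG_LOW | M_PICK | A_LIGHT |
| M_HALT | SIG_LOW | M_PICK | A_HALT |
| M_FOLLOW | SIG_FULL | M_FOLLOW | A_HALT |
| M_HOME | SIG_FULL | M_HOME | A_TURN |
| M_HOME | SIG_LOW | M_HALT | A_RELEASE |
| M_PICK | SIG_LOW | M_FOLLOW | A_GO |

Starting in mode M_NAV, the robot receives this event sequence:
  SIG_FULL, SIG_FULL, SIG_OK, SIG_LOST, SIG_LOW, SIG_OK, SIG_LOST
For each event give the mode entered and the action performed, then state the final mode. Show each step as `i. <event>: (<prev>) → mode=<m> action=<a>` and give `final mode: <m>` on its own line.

final mode: M_HOME

1. SIG_FULL: (M_NAV) → mode=M_HOME action=A_TURN
2. SIG_FULL: (M_HOME) → mode=M_HOME action=A_TURN
3. SIG_OK: (M_HOME) → mode=M_HALT action=A_HALT
4. SIG_LOST: (M_HALT) → mode=M_PICK action=A_TURN
5. SIG_LOW: (M_PICK) → mode=M_FOLLOW action=A_GO
6. SIG_OK: (M_FOLLOW) → mode=M_PICK action=A_LIGHT
7. SIG_LOST: (M_PICK) → mode=M_HOME action=A_HALT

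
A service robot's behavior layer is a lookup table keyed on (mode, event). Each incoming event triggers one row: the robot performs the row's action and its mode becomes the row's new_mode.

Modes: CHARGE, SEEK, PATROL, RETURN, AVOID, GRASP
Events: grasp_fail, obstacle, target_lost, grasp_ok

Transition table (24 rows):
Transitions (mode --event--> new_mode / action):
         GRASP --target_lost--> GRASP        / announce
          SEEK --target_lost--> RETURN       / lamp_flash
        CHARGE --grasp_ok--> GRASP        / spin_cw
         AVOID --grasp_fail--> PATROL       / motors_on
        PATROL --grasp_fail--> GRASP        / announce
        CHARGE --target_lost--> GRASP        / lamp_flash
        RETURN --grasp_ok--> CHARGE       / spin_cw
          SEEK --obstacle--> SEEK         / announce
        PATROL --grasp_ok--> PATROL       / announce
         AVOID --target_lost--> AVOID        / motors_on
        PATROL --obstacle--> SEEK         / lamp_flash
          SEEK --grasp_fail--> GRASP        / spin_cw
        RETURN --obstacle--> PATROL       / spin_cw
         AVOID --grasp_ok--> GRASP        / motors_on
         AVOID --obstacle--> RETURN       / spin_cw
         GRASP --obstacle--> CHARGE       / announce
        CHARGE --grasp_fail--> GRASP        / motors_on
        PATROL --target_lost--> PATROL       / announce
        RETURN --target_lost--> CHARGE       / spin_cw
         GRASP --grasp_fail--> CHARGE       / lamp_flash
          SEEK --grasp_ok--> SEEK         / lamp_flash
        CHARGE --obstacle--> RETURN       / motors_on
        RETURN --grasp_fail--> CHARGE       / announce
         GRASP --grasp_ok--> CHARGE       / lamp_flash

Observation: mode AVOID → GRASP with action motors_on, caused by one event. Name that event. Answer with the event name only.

try grasp_fail: (AVOID, grasp_fail) → (PATROL, motors_on)
try obstacle: (AVOID, obstacle) → (RETURN, spin_cw)
try target_lost: (AVOID, target_lost) → (AVOID, motors_on)
try grasp_ok: (AVOID, grasp_ok) → (GRASP, motors_on)  ← matches

grasp_ok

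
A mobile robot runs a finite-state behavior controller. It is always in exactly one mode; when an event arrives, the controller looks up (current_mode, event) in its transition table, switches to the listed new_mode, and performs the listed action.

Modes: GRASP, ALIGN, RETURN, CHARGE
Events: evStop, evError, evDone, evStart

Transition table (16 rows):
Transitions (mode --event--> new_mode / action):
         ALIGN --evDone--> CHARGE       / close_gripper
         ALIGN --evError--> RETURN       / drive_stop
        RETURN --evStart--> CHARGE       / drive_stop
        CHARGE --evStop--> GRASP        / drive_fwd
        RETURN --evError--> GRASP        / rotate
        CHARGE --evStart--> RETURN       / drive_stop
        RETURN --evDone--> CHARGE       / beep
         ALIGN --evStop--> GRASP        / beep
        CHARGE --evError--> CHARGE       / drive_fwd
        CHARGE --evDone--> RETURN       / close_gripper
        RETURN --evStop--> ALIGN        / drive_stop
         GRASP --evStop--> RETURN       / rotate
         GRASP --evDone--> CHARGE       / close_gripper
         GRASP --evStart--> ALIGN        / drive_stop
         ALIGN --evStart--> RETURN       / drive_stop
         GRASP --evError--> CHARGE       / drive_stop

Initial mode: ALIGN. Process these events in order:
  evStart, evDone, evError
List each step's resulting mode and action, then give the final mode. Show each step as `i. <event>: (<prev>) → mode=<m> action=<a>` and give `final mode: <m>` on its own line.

final mode: CHARGE

1. evStart: (ALIGN) → mode=RETURN action=drive_stop
2. evDone: (RETURN) → mode=CHARGE action=beep
3. evError: (CHARGE) → mode=CHARGE action=drive_fwd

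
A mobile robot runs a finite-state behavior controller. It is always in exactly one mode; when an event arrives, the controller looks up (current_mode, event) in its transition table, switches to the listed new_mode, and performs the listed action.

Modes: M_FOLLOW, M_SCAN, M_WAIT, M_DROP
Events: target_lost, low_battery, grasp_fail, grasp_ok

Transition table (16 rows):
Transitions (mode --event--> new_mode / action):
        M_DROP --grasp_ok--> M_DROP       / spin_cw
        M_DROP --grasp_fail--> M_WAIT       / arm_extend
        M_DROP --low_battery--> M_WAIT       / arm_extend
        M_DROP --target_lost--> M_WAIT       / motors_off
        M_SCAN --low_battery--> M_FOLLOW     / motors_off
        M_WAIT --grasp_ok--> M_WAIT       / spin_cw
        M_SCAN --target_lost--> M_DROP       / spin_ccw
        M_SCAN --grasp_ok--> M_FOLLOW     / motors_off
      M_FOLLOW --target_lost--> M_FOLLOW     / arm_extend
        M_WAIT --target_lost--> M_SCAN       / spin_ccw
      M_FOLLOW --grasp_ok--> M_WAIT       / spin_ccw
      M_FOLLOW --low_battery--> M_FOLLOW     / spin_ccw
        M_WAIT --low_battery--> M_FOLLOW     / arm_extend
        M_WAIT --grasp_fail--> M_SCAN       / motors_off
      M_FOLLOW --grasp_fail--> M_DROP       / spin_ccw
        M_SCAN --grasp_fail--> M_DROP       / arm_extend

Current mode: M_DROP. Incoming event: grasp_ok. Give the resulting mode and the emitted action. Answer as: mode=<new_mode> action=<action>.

mode=M_DROP action=spin_cw

current mode = M_DROP; filter table to that mode:
  (M_DROP, grasp_ok) → (M_DROP, spin_cw)  ← event matches
  (M_DROP, grasp_fail) → (M_WAIT, arm_extend)
  (M_DROP, low_battery) → (M_WAIT, arm_extend)
  (M_DROP, target_lost) → (M_WAIT, motors_off)
event = grasp_ok selects (M_DROP, spin_cw)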